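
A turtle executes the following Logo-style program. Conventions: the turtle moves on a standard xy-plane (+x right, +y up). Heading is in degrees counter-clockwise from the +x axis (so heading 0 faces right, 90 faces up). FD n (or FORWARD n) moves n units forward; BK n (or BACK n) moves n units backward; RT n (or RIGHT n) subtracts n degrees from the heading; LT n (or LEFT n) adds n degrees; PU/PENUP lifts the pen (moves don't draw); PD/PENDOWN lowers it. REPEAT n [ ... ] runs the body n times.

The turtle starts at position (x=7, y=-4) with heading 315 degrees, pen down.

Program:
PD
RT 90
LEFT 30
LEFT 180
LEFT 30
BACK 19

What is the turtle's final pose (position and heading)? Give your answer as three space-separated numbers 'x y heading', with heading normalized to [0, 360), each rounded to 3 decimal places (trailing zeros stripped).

Executing turtle program step by step:
Start: pos=(7,-4), heading=315, pen down
PD: pen down
RT 90: heading 315 -> 225
LT 30: heading 225 -> 255
LT 180: heading 255 -> 75
LT 30: heading 75 -> 105
BK 19: (7,-4) -> (11.918,-22.353) [heading=105, draw]
Final: pos=(11.918,-22.353), heading=105, 1 segment(s) drawn

Answer: 11.918 -22.353 105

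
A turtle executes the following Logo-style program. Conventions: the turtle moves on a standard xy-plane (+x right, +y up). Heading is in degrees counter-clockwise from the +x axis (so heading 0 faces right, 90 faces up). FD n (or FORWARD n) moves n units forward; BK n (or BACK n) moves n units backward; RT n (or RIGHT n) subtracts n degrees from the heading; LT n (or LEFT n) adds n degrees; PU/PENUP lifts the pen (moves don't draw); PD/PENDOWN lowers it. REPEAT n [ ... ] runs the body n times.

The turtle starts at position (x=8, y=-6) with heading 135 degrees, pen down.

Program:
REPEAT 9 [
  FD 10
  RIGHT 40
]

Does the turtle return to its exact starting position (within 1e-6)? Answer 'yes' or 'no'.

Executing turtle program step by step:
Start: pos=(8,-6), heading=135, pen down
REPEAT 9 [
  -- iteration 1/9 --
  FD 10: (8,-6) -> (0.929,1.071) [heading=135, draw]
  RT 40: heading 135 -> 95
  -- iteration 2/9 --
  FD 10: (0.929,1.071) -> (0.057,11.033) [heading=95, draw]
  RT 40: heading 95 -> 55
  -- iteration 3/9 --
  FD 10: (0.057,11.033) -> (5.793,19.225) [heading=55, draw]
  RT 40: heading 55 -> 15
  -- iteration 4/9 --
  FD 10: (5.793,19.225) -> (15.452,21.813) [heading=15, draw]
  RT 40: heading 15 -> 335
  -- iteration 5/9 --
  FD 10: (15.452,21.813) -> (24.515,17.587) [heading=335, draw]
  RT 40: heading 335 -> 295
  -- iteration 6/9 --
  FD 10: (24.515,17.587) -> (28.742,8.523) [heading=295, draw]
  RT 40: heading 295 -> 255
  -- iteration 7/9 --
  FD 10: (28.742,8.523) -> (26.153,-1.136) [heading=255, draw]
  RT 40: heading 255 -> 215
  -- iteration 8/9 --
  FD 10: (26.153,-1.136) -> (17.962,-6.872) [heading=215, draw]
  RT 40: heading 215 -> 175
  -- iteration 9/9 --
  FD 10: (17.962,-6.872) -> (8,-6) [heading=175, draw]
  RT 40: heading 175 -> 135
]
Final: pos=(8,-6), heading=135, 9 segment(s) drawn

Start position: (8, -6)
Final position: (8, -6)
Distance = 0; < 1e-6 -> CLOSED

Answer: yes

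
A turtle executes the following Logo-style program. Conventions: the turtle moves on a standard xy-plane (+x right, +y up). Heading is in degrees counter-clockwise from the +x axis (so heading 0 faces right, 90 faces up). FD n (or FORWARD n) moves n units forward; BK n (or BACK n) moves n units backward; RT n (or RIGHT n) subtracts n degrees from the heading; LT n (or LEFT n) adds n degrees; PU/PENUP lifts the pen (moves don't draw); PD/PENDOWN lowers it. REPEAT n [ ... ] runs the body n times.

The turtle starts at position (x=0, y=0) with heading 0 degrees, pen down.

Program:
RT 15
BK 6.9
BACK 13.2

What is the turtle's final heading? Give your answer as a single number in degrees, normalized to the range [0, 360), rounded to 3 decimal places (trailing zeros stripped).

Executing turtle program step by step:
Start: pos=(0,0), heading=0, pen down
RT 15: heading 0 -> 345
BK 6.9: (0,0) -> (-6.665,1.786) [heading=345, draw]
BK 13.2: (-6.665,1.786) -> (-19.415,5.202) [heading=345, draw]
Final: pos=(-19.415,5.202), heading=345, 2 segment(s) drawn

Answer: 345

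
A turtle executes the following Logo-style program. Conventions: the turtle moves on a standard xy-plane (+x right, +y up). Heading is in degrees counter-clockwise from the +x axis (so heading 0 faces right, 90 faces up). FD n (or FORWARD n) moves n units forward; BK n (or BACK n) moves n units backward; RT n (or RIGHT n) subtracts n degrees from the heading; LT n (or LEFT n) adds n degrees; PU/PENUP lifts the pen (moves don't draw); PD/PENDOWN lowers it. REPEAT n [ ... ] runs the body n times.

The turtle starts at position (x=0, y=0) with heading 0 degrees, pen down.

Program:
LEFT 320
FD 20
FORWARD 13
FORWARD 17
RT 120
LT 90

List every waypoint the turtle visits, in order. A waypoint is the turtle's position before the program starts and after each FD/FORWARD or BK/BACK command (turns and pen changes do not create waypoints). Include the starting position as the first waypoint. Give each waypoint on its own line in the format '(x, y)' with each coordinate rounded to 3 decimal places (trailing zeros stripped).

Executing turtle program step by step:
Start: pos=(0,0), heading=0, pen down
LT 320: heading 0 -> 320
FD 20: (0,0) -> (15.321,-12.856) [heading=320, draw]
FD 13: (15.321,-12.856) -> (25.279,-21.212) [heading=320, draw]
FD 17: (25.279,-21.212) -> (38.302,-32.139) [heading=320, draw]
RT 120: heading 320 -> 200
LT 90: heading 200 -> 290
Final: pos=(38.302,-32.139), heading=290, 3 segment(s) drawn
Waypoints (4 total):
(0, 0)
(15.321, -12.856)
(25.279, -21.212)
(38.302, -32.139)

Answer: (0, 0)
(15.321, -12.856)
(25.279, -21.212)
(38.302, -32.139)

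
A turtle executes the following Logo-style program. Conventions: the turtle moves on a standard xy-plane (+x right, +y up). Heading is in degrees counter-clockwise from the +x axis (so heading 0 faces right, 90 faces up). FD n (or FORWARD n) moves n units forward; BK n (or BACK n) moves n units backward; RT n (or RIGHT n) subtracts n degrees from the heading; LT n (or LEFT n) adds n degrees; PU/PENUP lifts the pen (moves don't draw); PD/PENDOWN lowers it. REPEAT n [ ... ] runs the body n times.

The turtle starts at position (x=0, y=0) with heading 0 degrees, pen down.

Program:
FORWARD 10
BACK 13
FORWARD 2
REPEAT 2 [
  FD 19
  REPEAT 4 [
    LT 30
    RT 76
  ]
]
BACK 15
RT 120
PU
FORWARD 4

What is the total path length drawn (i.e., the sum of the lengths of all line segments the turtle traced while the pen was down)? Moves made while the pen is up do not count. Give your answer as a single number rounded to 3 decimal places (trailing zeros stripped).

Executing turtle program step by step:
Start: pos=(0,0), heading=0, pen down
FD 10: (0,0) -> (10,0) [heading=0, draw]
BK 13: (10,0) -> (-3,0) [heading=0, draw]
FD 2: (-3,0) -> (-1,0) [heading=0, draw]
REPEAT 2 [
  -- iteration 1/2 --
  FD 19: (-1,0) -> (18,0) [heading=0, draw]
  REPEAT 4 [
    -- iteration 1/4 --
    LT 30: heading 0 -> 30
    RT 76: heading 30 -> 314
    -- iteration 2/4 --
    LT 30: heading 314 -> 344
    RT 76: heading 344 -> 268
    -- iteration 3/4 --
    LT 30: heading 268 -> 298
    RT 76: heading 298 -> 222
    -- iteration 4/4 --
    LT 30: heading 222 -> 252
    RT 76: heading 252 -> 176
  ]
  -- iteration 2/2 --
  FD 19: (18,0) -> (-0.954,1.325) [heading=176, draw]
  REPEAT 4 [
    -- iteration 1/4 --
    LT 30: heading 176 -> 206
    RT 76: heading 206 -> 130
    -- iteration 2/4 --
    LT 30: heading 130 -> 160
    RT 76: heading 160 -> 84
    -- iteration 3/4 --
    LT 30: heading 84 -> 114
    RT 76: heading 114 -> 38
    -- iteration 4/4 --
    LT 30: heading 38 -> 68
    RT 76: heading 68 -> 352
  ]
]
BK 15: (-0.954,1.325) -> (-15.808,3.413) [heading=352, draw]
RT 120: heading 352 -> 232
PU: pen up
FD 4: (-15.808,3.413) -> (-18.27,0.261) [heading=232, move]
Final: pos=(-18.27,0.261), heading=232, 6 segment(s) drawn

Segment lengths:
  seg 1: (0,0) -> (10,0), length = 10
  seg 2: (10,0) -> (-3,0), length = 13
  seg 3: (-3,0) -> (-1,0), length = 2
  seg 4: (-1,0) -> (18,0), length = 19
  seg 5: (18,0) -> (-0.954,1.325), length = 19
  seg 6: (-0.954,1.325) -> (-15.808,3.413), length = 15
Total = 78

Answer: 78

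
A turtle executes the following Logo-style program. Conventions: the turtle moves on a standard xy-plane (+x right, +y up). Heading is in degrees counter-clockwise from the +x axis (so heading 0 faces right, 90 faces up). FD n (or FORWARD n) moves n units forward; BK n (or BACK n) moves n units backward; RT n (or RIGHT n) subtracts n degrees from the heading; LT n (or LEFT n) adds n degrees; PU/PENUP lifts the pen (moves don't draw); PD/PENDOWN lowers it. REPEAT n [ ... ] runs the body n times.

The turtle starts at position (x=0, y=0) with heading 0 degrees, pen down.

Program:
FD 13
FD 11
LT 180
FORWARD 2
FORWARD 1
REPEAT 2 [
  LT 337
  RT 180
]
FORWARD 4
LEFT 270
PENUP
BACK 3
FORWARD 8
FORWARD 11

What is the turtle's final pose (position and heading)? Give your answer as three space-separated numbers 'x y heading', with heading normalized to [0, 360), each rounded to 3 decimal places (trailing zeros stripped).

Executing turtle program step by step:
Start: pos=(0,0), heading=0, pen down
FD 13: (0,0) -> (13,0) [heading=0, draw]
FD 11: (13,0) -> (24,0) [heading=0, draw]
LT 180: heading 0 -> 180
FD 2: (24,0) -> (22,0) [heading=180, draw]
FD 1: (22,0) -> (21,0) [heading=180, draw]
REPEAT 2 [
  -- iteration 1/2 --
  LT 337: heading 180 -> 157
  RT 180: heading 157 -> 337
  -- iteration 2/2 --
  LT 337: heading 337 -> 314
  RT 180: heading 314 -> 134
]
FD 4: (21,0) -> (18.221,2.877) [heading=134, draw]
LT 270: heading 134 -> 44
PU: pen up
BK 3: (18.221,2.877) -> (16.063,0.793) [heading=44, move]
FD 8: (16.063,0.793) -> (21.818,6.351) [heading=44, move]
FD 11: (21.818,6.351) -> (29.731,13.992) [heading=44, move]
Final: pos=(29.731,13.992), heading=44, 5 segment(s) drawn

Answer: 29.731 13.992 44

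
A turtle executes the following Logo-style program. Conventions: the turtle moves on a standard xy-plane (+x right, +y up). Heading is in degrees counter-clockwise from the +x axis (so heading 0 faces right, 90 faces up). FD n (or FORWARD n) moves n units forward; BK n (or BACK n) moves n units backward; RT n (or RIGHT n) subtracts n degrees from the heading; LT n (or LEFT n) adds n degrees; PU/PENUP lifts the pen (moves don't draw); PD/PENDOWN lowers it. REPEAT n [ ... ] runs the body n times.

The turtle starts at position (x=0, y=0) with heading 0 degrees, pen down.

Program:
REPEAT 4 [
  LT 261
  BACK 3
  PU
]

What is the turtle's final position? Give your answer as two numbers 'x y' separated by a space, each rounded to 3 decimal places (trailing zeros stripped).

Executing turtle program step by step:
Start: pos=(0,0), heading=0, pen down
REPEAT 4 [
  -- iteration 1/4 --
  LT 261: heading 0 -> 261
  BK 3: (0,0) -> (0.469,2.963) [heading=261, draw]
  PU: pen up
  -- iteration 2/4 --
  LT 261: heading 261 -> 162
  BK 3: (0.469,2.963) -> (3.322,2.036) [heading=162, move]
  PU: pen up
  -- iteration 3/4 --
  LT 261: heading 162 -> 63
  BK 3: (3.322,2.036) -> (1.961,-0.637) [heading=63, move]
  PU: pen up
  -- iteration 4/4 --
  LT 261: heading 63 -> 324
  BK 3: (1.961,-0.637) -> (-0.467,1.126) [heading=324, move]
  PU: pen up
]
Final: pos=(-0.467,1.126), heading=324, 1 segment(s) drawn

Answer: -0.467 1.126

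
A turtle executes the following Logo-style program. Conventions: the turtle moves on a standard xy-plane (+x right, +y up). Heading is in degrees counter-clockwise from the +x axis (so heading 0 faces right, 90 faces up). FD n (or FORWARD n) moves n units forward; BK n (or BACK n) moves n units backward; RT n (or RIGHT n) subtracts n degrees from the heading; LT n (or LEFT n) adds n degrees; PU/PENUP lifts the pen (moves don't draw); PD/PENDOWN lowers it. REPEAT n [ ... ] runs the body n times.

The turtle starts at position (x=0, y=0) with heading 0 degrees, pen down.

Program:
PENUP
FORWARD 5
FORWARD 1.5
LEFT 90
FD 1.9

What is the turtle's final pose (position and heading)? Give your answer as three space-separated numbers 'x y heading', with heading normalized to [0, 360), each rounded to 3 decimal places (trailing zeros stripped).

Executing turtle program step by step:
Start: pos=(0,0), heading=0, pen down
PU: pen up
FD 5: (0,0) -> (5,0) [heading=0, move]
FD 1.5: (5,0) -> (6.5,0) [heading=0, move]
LT 90: heading 0 -> 90
FD 1.9: (6.5,0) -> (6.5,1.9) [heading=90, move]
Final: pos=(6.5,1.9), heading=90, 0 segment(s) drawn

Answer: 6.5 1.9 90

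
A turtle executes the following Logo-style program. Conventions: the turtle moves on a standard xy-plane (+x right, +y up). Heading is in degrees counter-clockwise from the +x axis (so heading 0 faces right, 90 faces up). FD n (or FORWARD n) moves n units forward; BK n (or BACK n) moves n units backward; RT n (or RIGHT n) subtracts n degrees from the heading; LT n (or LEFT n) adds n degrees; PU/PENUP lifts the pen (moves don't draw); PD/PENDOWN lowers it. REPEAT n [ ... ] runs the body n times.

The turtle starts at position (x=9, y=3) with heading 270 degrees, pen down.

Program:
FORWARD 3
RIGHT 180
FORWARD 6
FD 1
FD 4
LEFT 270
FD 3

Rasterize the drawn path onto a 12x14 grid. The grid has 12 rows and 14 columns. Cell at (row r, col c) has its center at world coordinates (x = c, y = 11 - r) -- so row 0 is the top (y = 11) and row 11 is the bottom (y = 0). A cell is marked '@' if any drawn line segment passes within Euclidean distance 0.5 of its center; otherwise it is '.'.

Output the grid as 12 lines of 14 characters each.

Segment 0: (9,3) -> (9,0)
Segment 1: (9,0) -> (9,6)
Segment 2: (9,6) -> (9,7)
Segment 3: (9,7) -> (9,11)
Segment 4: (9,11) -> (12,11)

Answer: .........@@@@.
.........@....
.........@....
.........@....
.........@....
.........@....
.........@....
.........@....
.........@....
.........@....
.........@....
.........@....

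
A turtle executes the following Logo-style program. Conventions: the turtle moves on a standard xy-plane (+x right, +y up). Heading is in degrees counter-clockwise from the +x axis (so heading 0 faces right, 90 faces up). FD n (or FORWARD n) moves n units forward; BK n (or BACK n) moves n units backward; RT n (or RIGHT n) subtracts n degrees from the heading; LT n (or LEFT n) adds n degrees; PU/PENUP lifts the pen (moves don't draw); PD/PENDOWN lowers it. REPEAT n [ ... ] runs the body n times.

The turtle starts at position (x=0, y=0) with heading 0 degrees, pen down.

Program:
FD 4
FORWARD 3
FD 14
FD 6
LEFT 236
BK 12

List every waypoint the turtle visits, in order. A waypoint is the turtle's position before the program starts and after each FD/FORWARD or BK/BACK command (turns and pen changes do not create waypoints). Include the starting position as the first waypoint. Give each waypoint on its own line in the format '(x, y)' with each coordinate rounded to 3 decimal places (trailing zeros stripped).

Executing turtle program step by step:
Start: pos=(0,0), heading=0, pen down
FD 4: (0,0) -> (4,0) [heading=0, draw]
FD 3: (4,0) -> (7,0) [heading=0, draw]
FD 14: (7,0) -> (21,0) [heading=0, draw]
FD 6: (21,0) -> (27,0) [heading=0, draw]
LT 236: heading 0 -> 236
BK 12: (27,0) -> (33.71,9.948) [heading=236, draw]
Final: pos=(33.71,9.948), heading=236, 5 segment(s) drawn
Waypoints (6 total):
(0, 0)
(4, 0)
(7, 0)
(21, 0)
(27, 0)
(33.71, 9.948)

Answer: (0, 0)
(4, 0)
(7, 0)
(21, 0)
(27, 0)
(33.71, 9.948)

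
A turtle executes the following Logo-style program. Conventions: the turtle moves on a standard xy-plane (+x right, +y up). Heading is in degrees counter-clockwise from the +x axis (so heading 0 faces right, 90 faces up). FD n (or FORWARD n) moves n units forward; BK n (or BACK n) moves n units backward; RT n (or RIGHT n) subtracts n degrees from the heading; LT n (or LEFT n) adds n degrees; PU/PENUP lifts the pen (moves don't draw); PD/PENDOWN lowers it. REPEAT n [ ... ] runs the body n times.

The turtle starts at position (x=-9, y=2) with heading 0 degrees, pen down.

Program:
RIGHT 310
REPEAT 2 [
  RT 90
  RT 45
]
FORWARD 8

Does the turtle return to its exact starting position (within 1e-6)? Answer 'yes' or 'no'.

Answer: no

Derivation:
Executing turtle program step by step:
Start: pos=(-9,2), heading=0, pen down
RT 310: heading 0 -> 50
REPEAT 2 [
  -- iteration 1/2 --
  RT 90: heading 50 -> 320
  RT 45: heading 320 -> 275
  -- iteration 2/2 --
  RT 90: heading 275 -> 185
  RT 45: heading 185 -> 140
]
FD 8: (-9,2) -> (-15.128,7.142) [heading=140, draw]
Final: pos=(-15.128,7.142), heading=140, 1 segment(s) drawn

Start position: (-9, 2)
Final position: (-15.128, 7.142)
Distance = 8; >= 1e-6 -> NOT closed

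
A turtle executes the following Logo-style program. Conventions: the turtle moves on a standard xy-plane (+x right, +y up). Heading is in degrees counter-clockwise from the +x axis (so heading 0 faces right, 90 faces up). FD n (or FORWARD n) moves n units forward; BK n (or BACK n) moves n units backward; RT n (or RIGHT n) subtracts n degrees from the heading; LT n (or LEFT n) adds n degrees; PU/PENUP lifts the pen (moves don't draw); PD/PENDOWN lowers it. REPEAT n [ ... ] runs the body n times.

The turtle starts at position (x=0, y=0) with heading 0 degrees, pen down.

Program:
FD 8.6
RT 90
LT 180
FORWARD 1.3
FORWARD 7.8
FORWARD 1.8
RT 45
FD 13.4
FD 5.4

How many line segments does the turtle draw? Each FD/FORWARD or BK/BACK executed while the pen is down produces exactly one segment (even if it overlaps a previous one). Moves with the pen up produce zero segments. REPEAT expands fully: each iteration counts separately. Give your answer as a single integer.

Executing turtle program step by step:
Start: pos=(0,0), heading=0, pen down
FD 8.6: (0,0) -> (8.6,0) [heading=0, draw]
RT 90: heading 0 -> 270
LT 180: heading 270 -> 90
FD 1.3: (8.6,0) -> (8.6,1.3) [heading=90, draw]
FD 7.8: (8.6,1.3) -> (8.6,9.1) [heading=90, draw]
FD 1.8: (8.6,9.1) -> (8.6,10.9) [heading=90, draw]
RT 45: heading 90 -> 45
FD 13.4: (8.6,10.9) -> (18.075,20.375) [heading=45, draw]
FD 5.4: (18.075,20.375) -> (21.894,24.194) [heading=45, draw]
Final: pos=(21.894,24.194), heading=45, 6 segment(s) drawn
Segments drawn: 6

Answer: 6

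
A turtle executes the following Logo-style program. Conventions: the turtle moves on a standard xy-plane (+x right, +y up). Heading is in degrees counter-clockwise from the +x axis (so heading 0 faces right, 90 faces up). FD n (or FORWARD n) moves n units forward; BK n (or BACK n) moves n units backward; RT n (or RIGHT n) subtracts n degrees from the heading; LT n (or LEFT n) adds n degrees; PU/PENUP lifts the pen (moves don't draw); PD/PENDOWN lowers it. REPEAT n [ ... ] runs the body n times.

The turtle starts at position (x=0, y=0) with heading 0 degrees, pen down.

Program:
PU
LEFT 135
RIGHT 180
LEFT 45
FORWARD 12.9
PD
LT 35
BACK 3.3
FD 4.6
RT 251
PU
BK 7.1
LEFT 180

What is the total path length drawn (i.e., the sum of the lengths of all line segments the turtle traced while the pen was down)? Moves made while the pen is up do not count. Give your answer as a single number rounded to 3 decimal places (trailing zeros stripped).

Answer: 7.9

Derivation:
Executing turtle program step by step:
Start: pos=(0,0), heading=0, pen down
PU: pen up
LT 135: heading 0 -> 135
RT 180: heading 135 -> 315
LT 45: heading 315 -> 0
FD 12.9: (0,0) -> (12.9,0) [heading=0, move]
PD: pen down
LT 35: heading 0 -> 35
BK 3.3: (12.9,0) -> (10.197,-1.893) [heading=35, draw]
FD 4.6: (10.197,-1.893) -> (13.965,0.746) [heading=35, draw]
RT 251: heading 35 -> 144
PU: pen up
BK 7.1: (13.965,0.746) -> (19.709,-3.428) [heading=144, move]
LT 180: heading 144 -> 324
Final: pos=(19.709,-3.428), heading=324, 2 segment(s) drawn

Segment lengths:
  seg 1: (12.9,0) -> (10.197,-1.893), length = 3.3
  seg 2: (10.197,-1.893) -> (13.965,0.746), length = 4.6
Total = 7.9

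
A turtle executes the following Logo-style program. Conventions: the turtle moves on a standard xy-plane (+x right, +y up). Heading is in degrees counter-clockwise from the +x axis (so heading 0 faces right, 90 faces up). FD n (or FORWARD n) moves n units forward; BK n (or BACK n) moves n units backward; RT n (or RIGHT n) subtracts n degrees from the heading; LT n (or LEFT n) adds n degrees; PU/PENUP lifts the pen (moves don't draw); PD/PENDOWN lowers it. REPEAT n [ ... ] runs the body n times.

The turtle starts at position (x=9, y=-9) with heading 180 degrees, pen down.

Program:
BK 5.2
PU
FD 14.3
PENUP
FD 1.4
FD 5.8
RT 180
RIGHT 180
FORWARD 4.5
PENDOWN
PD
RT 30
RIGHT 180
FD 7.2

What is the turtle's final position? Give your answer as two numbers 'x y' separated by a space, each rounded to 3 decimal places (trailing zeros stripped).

Answer: -5.565 -12.6

Derivation:
Executing turtle program step by step:
Start: pos=(9,-9), heading=180, pen down
BK 5.2: (9,-9) -> (14.2,-9) [heading=180, draw]
PU: pen up
FD 14.3: (14.2,-9) -> (-0.1,-9) [heading=180, move]
PU: pen up
FD 1.4: (-0.1,-9) -> (-1.5,-9) [heading=180, move]
FD 5.8: (-1.5,-9) -> (-7.3,-9) [heading=180, move]
RT 180: heading 180 -> 0
RT 180: heading 0 -> 180
FD 4.5: (-7.3,-9) -> (-11.8,-9) [heading=180, move]
PD: pen down
PD: pen down
RT 30: heading 180 -> 150
RT 180: heading 150 -> 330
FD 7.2: (-11.8,-9) -> (-5.565,-12.6) [heading=330, draw]
Final: pos=(-5.565,-12.6), heading=330, 2 segment(s) drawn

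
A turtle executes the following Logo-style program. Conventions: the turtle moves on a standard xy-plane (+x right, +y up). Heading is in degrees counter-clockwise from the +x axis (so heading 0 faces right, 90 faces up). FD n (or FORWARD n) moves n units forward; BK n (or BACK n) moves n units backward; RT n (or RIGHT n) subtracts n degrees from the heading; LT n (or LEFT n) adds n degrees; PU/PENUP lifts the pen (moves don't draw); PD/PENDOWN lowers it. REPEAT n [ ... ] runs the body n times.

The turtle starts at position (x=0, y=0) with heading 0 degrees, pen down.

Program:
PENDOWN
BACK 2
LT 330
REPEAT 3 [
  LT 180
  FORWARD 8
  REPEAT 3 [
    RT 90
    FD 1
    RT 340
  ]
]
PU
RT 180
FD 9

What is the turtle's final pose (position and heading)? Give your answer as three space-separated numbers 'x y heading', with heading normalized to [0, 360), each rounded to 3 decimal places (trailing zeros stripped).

Answer: -4.904 23.765 60

Derivation:
Executing turtle program step by step:
Start: pos=(0,0), heading=0, pen down
PD: pen down
BK 2: (0,0) -> (-2,0) [heading=0, draw]
LT 330: heading 0 -> 330
REPEAT 3 [
  -- iteration 1/3 --
  LT 180: heading 330 -> 150
  FD 8: (-2,0) -> (-8.928,4) [heading=150, draw]
  REPEAT 3 [
    -- iteration 1/3 --
    RT 90: heading 150 -> 60
    FD 1: (-8.928,4) -> (-8.428,4.866) [heading=60, draw]
    RT 340: heading 60 -> 80
    -- iteration 2/3 --
    RT 90: heading 80 -> 350
    FD 1: (-8.428,4.866) -> (-7.443,4.692) [heading=350, draw]
    RT 340: heading 350 -> 10
    -- iteration 3/3 --
    RT 90: heading 10 -> 280
    FD 1: (-7.443,4.692) -> (-7.27,3.708) [heading=280, draw]
    RT 340: heading 280 -> 300
  ]
  -- iteration 2/3 --
  LT 180: heading 300 -> 120
  FD 8: (-7.27,3.708) -> (-11.27,10.636) [heading=120, draw]
  REPEAT 3 [
    -- iteration 1/3 --
    RT 90: heading 120 -> 30
    FD 1: (-11.27,10.636) -> (-10.404,11.136) [heading=30, draw]
    RT 340: heading 30 -> 50
    -- iteration 2/3 --
    RT 90: heading 50 -> 320
    FD 1: (-10.404,11.136) -> (-9.638,10.493) [heading=320, draw]
    RT 340: heading 320 -> 340
    -- iteration 3/3 --
    RT 90: heading 340 -> 250
    FD 1: (-9.638,10.493) -> (-9.98,9.553) [heading=250, draw]
    RT 340: heading 250 -> 270
  ]
  -- iteration 3/3 --
  LT 180: heading 270 -> 90
  FD 8: (-9.98,9.553) -> (-9.98,17.553) [heading=90, draw]
  REPEAT 3 [
    -- iteration 1/3 --
    RT 90: heading 90 -> 0
    FD 1: (-9.98,17.553) -> (-8.98,17.553) [heading=0, draw]
    RT 340: heading 0 -> 20
    -- iteration 2/3 --
    RT 90: heading 20 -> 290
    FD 1: (-8.98,17.553) -> (-8.638,16.614) [heading=290, draw]
    RT 340: heading 290 -> 310
    -- iteration 3/3 --
    RT 90: heading 310 -> 220
    FD 1: (-8.638,16.614) -> (-9.404,15.971) [heading=220, draw]
    RT 340: heading 220 -> 240
  ]
]
PU: pen up
RT 180: heading 240 -> 60
FD 9: (-9.404,15.971) -> (-4.904,23.765) [heading=60, move]
Final: pos=(-4.904,23.765), heading=60, 13 segment(s) drawn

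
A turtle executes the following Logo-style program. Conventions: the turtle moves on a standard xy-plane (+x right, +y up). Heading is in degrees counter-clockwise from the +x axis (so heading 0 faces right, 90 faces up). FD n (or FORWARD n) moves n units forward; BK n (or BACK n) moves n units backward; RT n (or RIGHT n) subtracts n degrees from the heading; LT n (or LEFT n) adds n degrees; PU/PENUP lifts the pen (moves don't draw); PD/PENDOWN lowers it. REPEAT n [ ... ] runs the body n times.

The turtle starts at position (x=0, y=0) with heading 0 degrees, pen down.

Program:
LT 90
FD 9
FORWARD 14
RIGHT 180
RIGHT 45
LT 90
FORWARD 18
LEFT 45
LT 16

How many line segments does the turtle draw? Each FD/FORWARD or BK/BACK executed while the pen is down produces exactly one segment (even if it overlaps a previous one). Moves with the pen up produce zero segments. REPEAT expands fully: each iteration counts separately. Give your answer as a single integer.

Answer: 3

Derivation:
Executing turtle program step by step:
Start: pos=(0,0), heading=0, pen down
LT 90: heading 0 -> 90
FD 9: (0,0) -> (0,9) [heading=90, draw]
FD 14: (0,9) -> (0,23) [heading=90, draw]
RT 180: heading 90 -> 270
RT 45: heading 270 -> 225
LT 90: heading 225 -> 315
FD 18: (0,23) -> (12.728,10.272) [heading=315, draw]
LT 45: heading 315 -> 0
LT 16: heading 0 -> 16
Final: pos=(12.728,10.272), heading=16, 3 segment(s) drawn
Segments drawn: 3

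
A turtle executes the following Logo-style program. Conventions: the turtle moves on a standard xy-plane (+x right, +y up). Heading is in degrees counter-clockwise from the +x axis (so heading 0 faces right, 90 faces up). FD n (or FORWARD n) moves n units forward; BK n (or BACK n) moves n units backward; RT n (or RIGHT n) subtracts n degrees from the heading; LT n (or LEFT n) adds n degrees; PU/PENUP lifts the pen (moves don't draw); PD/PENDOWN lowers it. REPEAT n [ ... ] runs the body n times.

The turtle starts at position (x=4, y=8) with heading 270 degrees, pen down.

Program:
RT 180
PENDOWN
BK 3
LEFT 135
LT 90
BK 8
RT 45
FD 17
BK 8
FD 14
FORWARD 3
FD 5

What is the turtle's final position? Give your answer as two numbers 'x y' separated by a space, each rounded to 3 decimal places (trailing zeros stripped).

Executing turtle program step by step:
Start: pos=(4,8), heading=270, pen down
RT 180: heading 270 -> 90
PD: pen down
BK 3: (4,8) -> (4,5) [heading=90, draw]
LT 135: heading 90 -> 225
LT 90: heading 225 -> 315
BK 8: (4,5) -> (-1.657,10.657) [heading=315, draw]
RT 45: heading 315 -> 270
FD 17: (-1.657,10.657) -> (-1.657,-6.343) [heading=270, draw]
BK 8: (-1.657,-6.343) -> (-1.657,1.657) [heading=270, draw]
FD 14: (-1.657,1.657) -> (-1.657,-12.343) [heading=270, draw]
FD 3: (-1.657,-12.343) -> (-1.657,-15.343) [heading=270, draw]
FD 5: (-1.657,-15.343) -> (-1.657,-20.343) [heading=270, draw]
Final: pos=(-1.657,-20.343), heading=270, 7 segment(s) drawn

Answer: -1.657 -20.343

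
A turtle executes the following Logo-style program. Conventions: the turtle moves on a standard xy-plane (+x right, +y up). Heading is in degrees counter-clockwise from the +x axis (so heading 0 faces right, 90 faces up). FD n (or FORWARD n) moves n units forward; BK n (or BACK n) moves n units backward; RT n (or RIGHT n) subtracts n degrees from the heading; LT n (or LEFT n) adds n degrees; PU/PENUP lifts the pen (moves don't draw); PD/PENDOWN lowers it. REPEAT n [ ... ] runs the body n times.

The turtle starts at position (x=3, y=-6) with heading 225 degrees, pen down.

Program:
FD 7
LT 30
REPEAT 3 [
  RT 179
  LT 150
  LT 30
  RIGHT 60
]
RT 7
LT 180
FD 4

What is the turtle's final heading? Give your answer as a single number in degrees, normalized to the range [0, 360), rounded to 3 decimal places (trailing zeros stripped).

Executing turtle program step by step:
Start: pos=(3,-6), heading=225, pen down
FD 7: (3,-6) -> (-1.95,-10.95) [heading=225, draw]
LT 30: heading 225 -> 255
REPEAT 3 [
  -- iteration 1/3 --
  RT 179: heading 255 -> 76
  LT 150: heading 76 -> 226
  LT 30: heading 226 -> 256
  RT 60: heading 256 -> 196
  -- iteration 2/3 --
  RT 179: heading 196 -> 17
  LT 150: heading 17 -> 167
  LT 30: heading 167 -> 197
  RT 60: heading 197 -> 137
  -- iteration 3/3 --
  RT 179: heading 137 -> 318
  LT 150: heading 318 -> 108
  LT 30: heading 108 -> 138
  RT 60: heading 138 -> 78
]
RT 7: heading 78 -> 71
LT 180: heading 71 -> 251
FD 4: (-1.95,-10.95) -> (-3.252,-14.732) [heading=251, draw]
Final: pos=(-3.252,-14.732), heading=251, 2 segment(s) drawn

Answer: 251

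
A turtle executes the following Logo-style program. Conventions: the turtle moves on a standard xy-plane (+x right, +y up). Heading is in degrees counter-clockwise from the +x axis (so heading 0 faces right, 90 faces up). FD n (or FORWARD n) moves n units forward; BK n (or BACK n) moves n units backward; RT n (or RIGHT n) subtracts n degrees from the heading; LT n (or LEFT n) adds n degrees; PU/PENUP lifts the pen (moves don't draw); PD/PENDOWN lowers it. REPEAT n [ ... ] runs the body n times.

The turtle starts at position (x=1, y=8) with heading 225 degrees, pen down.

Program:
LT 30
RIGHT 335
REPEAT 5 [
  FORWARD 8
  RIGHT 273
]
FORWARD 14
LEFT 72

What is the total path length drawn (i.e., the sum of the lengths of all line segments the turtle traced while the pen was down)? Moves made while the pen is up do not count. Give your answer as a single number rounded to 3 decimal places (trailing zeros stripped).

Executing turtle program step by step:
Start: pos=(1,8), heading=225, pen down
LT 30: heading 225 -> 255
RT 335: heading 255 -> 280
REPEAT 5 [
  -- iteration 1/5 --
  FD 8: (1,8) -> (2.389,0.122) [heading=280, draw]
  RT 273: heading 280 -> 7
  -- iteration 2/5 --
  FD 8: (2.389,0.122) -> (10.33,1.096) [heading=7, draw]
  RT 273: heading 7 -> 94
  -- iteration 3/5 --
  FD 8: (10.33,1.096) -> (9.772,9.077) [heading=94, draw]
  RT 273: heading 94 -> 181
  -- iteration 4/5 --
  FD 8: (9.772,9.077) -> (1.773,8.937) [heading=181, draw]
  RT 273: heading 181 -> 268
  -- iteration 5/5 --
  FD 8: (1.773,8.937) -> (1.494,0.942) [heading=268, draw]
  RT 273: heading 268 -> 355
]
FD 14: (1.494,0.942) -> (15.44,-0.278) [heading=355, draw]
LT 72: heading 355 -> 67
Final: pos=(15.44,-0.278), heading=67, 6 segment(s) drawn

Segment lengths:
  seg 1: (1,8) -> (2.389,0.122), length = 8
  seg 2: (2.389,0.122) -> (10.33,1.096), length = 8
  seg 3: (10.33,1.096) -> (9.772,9.077), length = 8
  seg 4: (9.772,9.077) -> (1.773,8.937), length = 8
  seg 5: (1.773,8.937) -> (1.494,0.942), length = 8
  seg 6: (1.494,0.942) -> (15.44,-0.278), length = 14
Total = 54

Answer: 54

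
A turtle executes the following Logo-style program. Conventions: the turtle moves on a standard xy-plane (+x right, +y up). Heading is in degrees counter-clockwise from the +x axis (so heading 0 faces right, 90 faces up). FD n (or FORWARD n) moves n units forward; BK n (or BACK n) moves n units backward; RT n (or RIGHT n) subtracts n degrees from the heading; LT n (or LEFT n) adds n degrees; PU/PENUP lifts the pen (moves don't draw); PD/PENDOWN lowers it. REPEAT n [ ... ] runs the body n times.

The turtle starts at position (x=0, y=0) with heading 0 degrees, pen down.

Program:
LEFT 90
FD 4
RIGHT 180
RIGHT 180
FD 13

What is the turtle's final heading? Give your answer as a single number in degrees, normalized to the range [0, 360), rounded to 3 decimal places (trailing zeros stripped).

Executing turtle program step by step:
Start: pos=(0,0), heading=0, pen down
LT 90: heading 0 -> 90
FD 4: (0,0) -> (0,4) [heading=90, draw]
RT 180: heading 90 -> 270
RT 180: heading 270 -> 90
FD 13: (0,4) -> (0,17) [heading=90, draw]
Final: pos=(0,17), heading=90, 2 segment(s) drawn

Answer: 90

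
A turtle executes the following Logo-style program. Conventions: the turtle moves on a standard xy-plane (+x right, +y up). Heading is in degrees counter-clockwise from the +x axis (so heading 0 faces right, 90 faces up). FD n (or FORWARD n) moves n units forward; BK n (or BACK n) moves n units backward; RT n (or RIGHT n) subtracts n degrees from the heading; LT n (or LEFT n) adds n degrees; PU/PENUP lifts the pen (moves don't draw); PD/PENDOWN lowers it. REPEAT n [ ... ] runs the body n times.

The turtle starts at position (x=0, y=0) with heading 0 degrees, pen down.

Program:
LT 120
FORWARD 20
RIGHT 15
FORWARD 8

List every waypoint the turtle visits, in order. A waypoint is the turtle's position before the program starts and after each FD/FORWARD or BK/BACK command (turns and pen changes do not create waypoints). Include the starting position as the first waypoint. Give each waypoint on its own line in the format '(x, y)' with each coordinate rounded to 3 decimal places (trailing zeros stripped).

Answer: (0, 0)
(-10, 17.321)
(-12.071, 25.048)

Derivation:
Executing turtle program step by step:
Start: pos=(0,0), heading=0, pen down
LT 120: heading 0 -> 120
FD 20: (0,0) -> (-10,17.321) [heading=120, draw]
RT 15: heading 120 -> 105
FD 8: (-10,17.321) -> (-12.071,25.048) [heading=105, draw]
Final: pos=(-12.071,25.048), heading=105, 2 segment(s) drawn
Waypoints (3 total):
(0, 0)
(-10, 17.321)
(-12.071, 25.048)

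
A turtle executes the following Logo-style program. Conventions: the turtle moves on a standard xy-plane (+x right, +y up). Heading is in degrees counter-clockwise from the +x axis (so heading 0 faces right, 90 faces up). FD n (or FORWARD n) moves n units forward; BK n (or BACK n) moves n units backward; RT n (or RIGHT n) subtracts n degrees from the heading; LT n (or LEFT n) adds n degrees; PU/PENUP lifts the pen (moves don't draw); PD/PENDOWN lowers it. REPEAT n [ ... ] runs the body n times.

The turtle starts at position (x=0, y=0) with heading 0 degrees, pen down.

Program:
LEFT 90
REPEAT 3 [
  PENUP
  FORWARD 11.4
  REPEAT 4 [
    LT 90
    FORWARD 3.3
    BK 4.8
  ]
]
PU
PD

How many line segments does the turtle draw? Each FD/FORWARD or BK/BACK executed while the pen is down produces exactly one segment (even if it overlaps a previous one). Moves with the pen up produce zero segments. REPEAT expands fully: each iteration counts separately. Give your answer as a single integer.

Executing turtle program step by step:
Start: pos=(0,0), heading=0, pen down
LT 90: heading 0 -> 90
REPEAT 3 [
  -- iteration 1/3 --
  PU: pen up
  FD 11.4: (0,0) -> (0,11.4) [heading=90, move]
  REPEAT 4 [
    -- iteration 1/4 --
    LT 90: heading 90 -> 180
    FD 3.3: (0,11.4) -> (-3.3,11.4) [heading=180, move]
    BK 4.8: (-3.3,11.4) -> (1.5,11.4) [heading=180, move]
    -- iteration 2/4 --
    LT 90: heading 180 -> 270
    FD 3.3: (1.5,11.4) -> (1.5,8.1) [heading=270, move]
    BK 4.8: (1.5,8.1) -> (1.5,12.9) [heading=270, move]
    -- iteration 3/4 --
    LT 90: heading 270 -> 0
    FD 3.3: (1.5,12.9) -> (4.8,12.9) [heading=0, move]
    BK 4.8: (4.8,12.9) -> (0,12.9) [heading=0, move]
    -- iteration 4/4 --
    LT 90: heading 0 -> 90
    FD 3.3: (0,12.9) -> (0,16.2) [heading=90, move]
    BK 4.8: (0,16.2) -> (0,11.4) [heading=90, move]
  ]
  -- iteration 2/3 --
  PU: pen up
  FD 11.4: (0,11.4) -> (0,22.8) [heading=90, move]
  REPEAT 4 [
    -- iteration 1/4 --
    LT 90: heading 90 -> 180
    FD 3.3: (0,22.8) -> (-3.3,22.8) [heading=180, move]
    BK 4.8: (-3.3,22.8) -> (1.5,22.8) [heading=180, move]
    -- iteration 2/4 --
    LT 90: heading 180 -> 270
    FD 3.3: (1.5,22.8) -> (1.5,19.5) [heading=270, move]
    BK 4.8: (1.5,19.5) -> (1.5,24.3) [heading=270, move]
    -- iteration 3/4 --
    LT 90: heading 270 -> 0
    FD 3.3: (1.5,24.3) -> (4.8,24.3) [heading=0, move]
    BK 4.8: (4.8,24.3) -> (0,24.3) [heading=0, move]
    -- iteration 4/4 --
    LT 90: heading 0 -> 90
    FD 3.3: (0,24.3) -> (0,27.6) [heading=90, move]
    BK 4.8: (0,27.6) -> (0,22.8) [heading=90, move]
  ]
  -- iteration 3/3 --
  PU: pen up
  FD 11.4: (0,22.8) -> (0,34.2) [heading=90, move]
  REPEAT 4 [
    -- iteration 1/4 --
    LT 90: heading 90 -> 180
    FD 3.3: (0,34.2) -> (-3.3,34.2) [heading=180, move]
    BK 4.8: (-3.3,34.2) -> (1.5,34.2) [heading=180, move]
    -- iteration 2/4 --
    LT 90: heading 180 -> 270
    FD 3.3: (1.5,34.2) -> (1.5,30.9) [heading=270, move]
    BK 4.8: (1.5,30.9) -> (1.5,35.7) [heading=270, move]
    -- iteration 3/4 --
    LT 90: heading 270 -> 0
    FD 3.3: (1.5,35.7) -> (4.8,35.7) [heading=0, move]
    BK 4.8: (4.8,35.7) -> (0,35.7) [heading=0, move]
    -- iteration 4/4 --
    LT 90: heading 0 -> 90
    FD 3.3: (0,35.7) -> (0,39) [heading=90, move]
    BK 4.8: (0,39) -> (0,34.2) [heading=90, move]
  ]
]
PU: pen up
PD: pen down
Final: pos=(0,34.2), heading=90, 0 segment(s) drawn
Segments drawn: 0

Answer: 0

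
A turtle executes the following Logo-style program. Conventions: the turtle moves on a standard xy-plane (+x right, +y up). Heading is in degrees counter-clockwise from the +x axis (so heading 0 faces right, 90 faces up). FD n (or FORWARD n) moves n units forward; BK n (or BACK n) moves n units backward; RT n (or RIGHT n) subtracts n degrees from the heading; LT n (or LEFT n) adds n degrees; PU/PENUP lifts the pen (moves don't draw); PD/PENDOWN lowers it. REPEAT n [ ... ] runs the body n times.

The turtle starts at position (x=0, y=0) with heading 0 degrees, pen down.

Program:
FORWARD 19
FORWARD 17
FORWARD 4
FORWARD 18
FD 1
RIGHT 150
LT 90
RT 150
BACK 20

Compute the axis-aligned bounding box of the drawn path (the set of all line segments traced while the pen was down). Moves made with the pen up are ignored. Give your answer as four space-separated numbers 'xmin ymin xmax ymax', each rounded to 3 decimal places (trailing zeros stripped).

Answer: 0 -10 76.321 0

Derivation:
Executing turtle program step by step:
Start: pos=(0,0), heading=0, pen down
FD 19: (0,0) -> (19,0) [heading=0, draw]
FD 17: (19,0) -> (36,0) [heading=0, draw]
FD 4: (36,0) -> (40,0) [heading=0, draw]
FD 18: (40,0) -> (58,0) [heading=0, draw]
FD 1: (58,0) -> (59,0) [heading=0, draw]
RT 150: heading 0 -> 210
LT 90: heading 210 -> 300
RT 150: heading 300 -> 150
BK 20: (59,0) -> (76.321,-10) [heading=150, draw]
Final: pos=(76.321,-10), heading=150, 6 segment(s) drawn

Segment endpoints: x in {0, 19, 36, 40, 58, 59, 76.321}, y in {-10, 0}
xmin=0, ymin=-10, xmax=76.321, ymax=0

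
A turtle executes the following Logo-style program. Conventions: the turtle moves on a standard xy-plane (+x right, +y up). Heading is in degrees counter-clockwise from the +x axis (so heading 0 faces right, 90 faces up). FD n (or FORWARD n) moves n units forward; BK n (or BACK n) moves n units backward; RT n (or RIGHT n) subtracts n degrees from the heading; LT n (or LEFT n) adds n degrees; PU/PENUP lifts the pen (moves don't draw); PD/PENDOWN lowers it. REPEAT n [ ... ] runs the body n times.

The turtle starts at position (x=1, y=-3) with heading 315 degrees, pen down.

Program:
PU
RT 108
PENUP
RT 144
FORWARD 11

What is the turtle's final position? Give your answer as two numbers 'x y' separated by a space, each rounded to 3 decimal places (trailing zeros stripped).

Executing turtle program step by step:
Start: pos=(1,-3), heading=315, pen down
PU: pen up
RT 108: heading 315 -> 207
PU: pen up
RT 144: heading 207 -> 63
FD 11: (1,-3) -> (5.994,6.801) [heading=63, move]
Final: pos=(5.994,6.801), heading=63, 0 segment(s) drawn

Answer: 5.994 6.801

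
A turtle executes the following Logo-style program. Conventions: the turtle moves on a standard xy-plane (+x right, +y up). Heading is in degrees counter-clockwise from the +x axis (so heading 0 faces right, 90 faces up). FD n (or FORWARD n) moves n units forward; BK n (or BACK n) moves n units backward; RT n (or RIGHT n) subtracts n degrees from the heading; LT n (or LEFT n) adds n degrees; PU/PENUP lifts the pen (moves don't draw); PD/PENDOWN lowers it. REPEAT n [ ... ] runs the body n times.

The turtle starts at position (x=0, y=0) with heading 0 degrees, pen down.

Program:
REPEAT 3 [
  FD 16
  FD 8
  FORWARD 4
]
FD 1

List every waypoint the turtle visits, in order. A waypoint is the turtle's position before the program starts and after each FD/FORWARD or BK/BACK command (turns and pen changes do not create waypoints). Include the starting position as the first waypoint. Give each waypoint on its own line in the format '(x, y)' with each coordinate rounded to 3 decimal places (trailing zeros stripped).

Answer: (0, 0)
(16, 0)
(24, 0)
(28, 0)
(44, 0)
(52, 0)
(56, 0)
(72, 0)
(80, 0)
(84, 0)
(85, 0)

Derivation:
Executing turtle program step by step:
Start: pos=(0,0), heading=0, pen down
REPEAT 3 [
  -- iteration 1/3 --
  FD 16: (0,0) -> (16,0) [heading=0, draw]
  FD 8: (16,0) -> (24,0) [heading=0, draw]
  FD 4: (24,0) -> (28,0) [heading=0, draw]
  -- iteration 2/3 --
  FD 16: (28,0) -> (44,0) [heading=0, draw]
  FD 8: (44,0) -> (52,0) [heading=0, draw]
  FD 4: (52,0) -> (56,0) [heading=0, draw]
  -- iteration 3/3 --
  FD 16: (56,0) -> (72,0) [heading=0, draw]
  FD 8: (72,0) -> (80,0) [heading=0, draw]
  FD 4: (80,0) -> (84,0) [heading=0, draw]
]
FD 1: (84,0) -> (85,0) [heading=0, draw]
Final: pos=(85,0), heading=0, 10 segment(s) drawn
Waypoints (11 total):
(0, 0)
(16, 0)
(24, 0)
(28, 0)
(44, 0)
(52, 0)
(56, 0)
(72, 0)
(80, 0)
(84, 0)
(85, 0)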